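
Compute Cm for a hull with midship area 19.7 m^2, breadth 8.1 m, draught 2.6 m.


Formula: Cm = Am / (B * T)
Step 1 — B * T = 8.1 * 2.6 = 21.06 m^2
Step 2 — Cm = 19.7 / 21.06 ≈ 0.93542 (5 s.f.)

0.93542


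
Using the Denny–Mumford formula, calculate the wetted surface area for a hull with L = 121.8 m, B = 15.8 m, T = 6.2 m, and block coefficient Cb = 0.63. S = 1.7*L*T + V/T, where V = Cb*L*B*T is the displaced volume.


Formula: S = 1.7*L*T + V/T with V = Cb*L*B*T, i.e. S = L * (1.7*T + Cb*B)
Step 1 — 1.7*T = 1.7 * 6.2 = 10.54 m
Step 2 — Cb*B = 0.63 * 15.8 = 9.954 m
Step 3 — 1.7*T + Cb*B = 10.54 + 9.954 = 20.494 m
Step 4 — S = 121.8 * 20.494 ≈ 2496.2 m^2 (5 s.f.)

2496.2 m^2


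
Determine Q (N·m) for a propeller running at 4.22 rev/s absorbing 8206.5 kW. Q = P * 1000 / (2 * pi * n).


Formula: Q = P_W / (2 * pi * n)
Step 1 — P_W = 8206.5 kW * 1000 = 8206500.0 W
Step 2 — 2 * pi * n = 2 * pi * 4.22 = 26.515042
Step 3 — Q = 8206500.0 / 26.515042 ≈ 309500 N·m (5 s.f.)

309500 N·m


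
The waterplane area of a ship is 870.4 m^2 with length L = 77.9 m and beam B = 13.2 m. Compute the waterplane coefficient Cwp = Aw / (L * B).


Formula: Cwp = Aw / (L * B)
Step 1 — L * B = 77.9 * 13.2 = 1028.28 m^2
Step 2 — Cwp = 870.4 / 1028.28 ≈ 0.84646 (5 s.f.)

0.84646


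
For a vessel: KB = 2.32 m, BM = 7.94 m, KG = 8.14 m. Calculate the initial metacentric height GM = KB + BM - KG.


Formula: GM = KB + BM - KG
Step 1 — KM = KB + BM = 2.32 + 7.94 = 10.26 m
Step 2 — GM = KM - KG = 10.26 - 8.14 = 2.12 m

2.12 m


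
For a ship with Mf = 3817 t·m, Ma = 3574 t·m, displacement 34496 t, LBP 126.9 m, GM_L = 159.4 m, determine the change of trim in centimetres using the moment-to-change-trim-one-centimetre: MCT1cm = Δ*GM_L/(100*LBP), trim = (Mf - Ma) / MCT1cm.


Formula: net trimming moment = Mf - Ma; MCT1cm = Δ*GM_L/(100*LBP); trim = net moment / MCT1cm
Step 1 — net trimming moment = 3817 - 3574 = 243 t·m
Step 2 — MCT1cm = 34496 * 159.4 / (100 * 126.9) = 433.3067 t·m/cm
Step 3 — trim = 243 / 433.3067 ≈ 0.56080 cm (5 s.f.)

0.56080 cm


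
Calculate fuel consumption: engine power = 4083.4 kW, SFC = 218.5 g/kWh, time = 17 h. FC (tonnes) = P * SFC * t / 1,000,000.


Formula: FC (tonnes) = P * SFC * t / 1,000,000
Step 1 — P * SFC * t = 4083.4 * 218.5 * 17 = 15167789.3 g
Step 2 — FC (tonnes) = 15167789.3 / 1,000,000 ≈ 15.168 tonnes (5 s.f.)

15.168 tonnes


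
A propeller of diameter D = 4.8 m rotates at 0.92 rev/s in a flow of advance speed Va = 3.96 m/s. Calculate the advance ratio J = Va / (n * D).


Formula: J = Va / (n * D)
Step 1 — n * D = 0.92 * 4.8 = 4.416
Step 2 — J = 3.96 / 4.416 ≈ 0.89674 (5 s.f.)

0.89674


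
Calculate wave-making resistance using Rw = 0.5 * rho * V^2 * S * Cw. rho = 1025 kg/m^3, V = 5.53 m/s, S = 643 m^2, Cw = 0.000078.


Formula: Rw = 0.5 * rho * V^2 * S * Cw
Step 1 — V^2 = 5.53^2 = 30.5809
Step 2 — 0.5 * rho * V^2 = 0.5 * 1025 * 30.5809 = 15672.71125
Step 3 — Rw = 15672.71125 * 643 * 0.000078 ≈ 786.05 N (5 s.f.)

786.05 N


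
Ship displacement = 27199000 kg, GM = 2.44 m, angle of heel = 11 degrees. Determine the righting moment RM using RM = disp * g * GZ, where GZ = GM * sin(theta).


Formula: GZ = GM * sin(theta); RM = disp * g * GZ
Step 1 — GZ = 2.44 * sin(11°) = 2.44 * 0.190809 = 0.465574 m
Step 2 — RM = 27199000 * 9.81 * 0.465574 ≈ 124230000 N·m (5 s.f.)

124230000 N·m


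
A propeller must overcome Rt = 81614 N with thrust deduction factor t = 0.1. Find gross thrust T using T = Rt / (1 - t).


Formula: T = Rt / (1 - t)
Step 1 — (1 - t) = 1 - 0.1 = 0.9
Step 2 — T = 81614 / 0.9 ≈ 90682 N (5 s.f.)

90682 N


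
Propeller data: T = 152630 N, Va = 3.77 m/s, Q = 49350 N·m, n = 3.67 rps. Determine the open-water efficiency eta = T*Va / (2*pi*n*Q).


Formula: eta = T * Va / (2 * pi * n * Q)
Step 1 — numerator = T * Va = 152630 * 3.77 = 575415.1
Step 2 — 2 * pi * n = 2 * pi * 3.67 = 23.05929
Step 3 — denominator = 23.05929 * 49350 = 1137975.96
Step 4 — eta = 575415.1 / 1137975.96 ≈ 0.50565 (5 s.f.)

0.50565


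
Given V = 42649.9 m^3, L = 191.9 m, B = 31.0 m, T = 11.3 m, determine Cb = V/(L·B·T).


Formula: Cb = V / (L * B * T)
Step 1 — L * B * T = 191.9 * 31.0 * 11.3 = 67222.57 m^3
Step 2 — Cb = 42649.9 / 67222.57 ≈ 0.63446 (5 s.f.)

0.63446


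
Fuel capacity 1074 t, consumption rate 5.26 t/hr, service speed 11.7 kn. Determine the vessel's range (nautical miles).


Formula: endurance = fuel / rate; range = endurance * speed
Step 1 — endurance = 1074 / 5.26 = 204.1825 hours
Step 2 — range = 204.1825 * 11.7 ≈ 2388.9 nautical miles (5 s.f.)

2388.9 NM


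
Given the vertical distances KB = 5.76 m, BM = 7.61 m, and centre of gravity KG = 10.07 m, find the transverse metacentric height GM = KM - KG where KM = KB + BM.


Formula: GM = KB + BM - KG
Step 1 — KM = KB + BM = 5.76 + 7.61 = 13.37 m
Step 2 — GM = KM - KG = 13.37 - 10.07 = 3.3 m

3.3 m


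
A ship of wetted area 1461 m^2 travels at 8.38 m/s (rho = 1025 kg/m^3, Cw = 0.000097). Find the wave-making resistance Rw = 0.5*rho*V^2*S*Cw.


Formula: Rw = 0.5 * rho * V^2 * S * Cw
Step 1 — V^2 = 8.38^2 = 70.2244
Step 2 — 0.5 * rho * V^2 = 0.5 * 1025 * 70.2244 = 35990.005
Step 3 — Rw = 35990.005 * 1461 * 0.000097 ≈ 5100.4 N (5 s.f.)

5100.4 N


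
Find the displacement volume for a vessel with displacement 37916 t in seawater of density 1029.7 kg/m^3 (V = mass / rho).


Formula: V = mass / rho
Step 1 — convert tonnes to kg: 37916 t * 1000 = 37916000 kg
Step 2 — V = 37916000 / 1029.7 ≈ 36822 m^3 (5 s.f.)

36822 m^3


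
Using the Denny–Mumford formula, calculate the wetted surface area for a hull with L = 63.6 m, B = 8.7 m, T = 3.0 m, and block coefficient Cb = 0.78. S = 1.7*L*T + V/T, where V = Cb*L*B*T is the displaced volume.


Formula: S = 1.7*L*T + V/T with V = Cb*L*B*T, i.e. S = L * (1.7*T + Cb*B)
Step 1 — 1.7*T = 1.7 * 3.0 = 5.1 m
Step 2 — Cb*B = 0.78 * 8.7 = 6.786 m
Step 3 — 1.7*T + Cb*B = 5.1 + 6.786 = 11.886 m
Step 4 — S = 63.6 * 11.886 ≈ 755.95 m^2 (5 s.f.)

755.95 m^2


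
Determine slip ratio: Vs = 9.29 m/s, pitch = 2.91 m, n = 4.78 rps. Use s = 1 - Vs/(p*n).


Formula: s = 1 - Vs / (p * n)
Step 1 — p * n = 2.91 * 4.78 = 13.9098
Step 2 — Vs / (p*n) = 9.29 / 13.9098 = 0.667874 (6 d.p.)
Step 3 — s = 1 - 0.667874 = 0.332126

0.332126


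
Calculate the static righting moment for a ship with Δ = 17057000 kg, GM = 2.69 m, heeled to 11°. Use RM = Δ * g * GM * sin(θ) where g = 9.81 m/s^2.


Formula: GZ = GM * sin(theta); RM = disp * g * GZ
Step 1 — GZ = 2.69 * sin(11°) = 2.69 * 0.190809 = 0.513276 m
Step 2 — RM = 17057000 * 9.81 * 0.513276 ≈ 85886000 N·m (5 s.f.)

85886000 N·m


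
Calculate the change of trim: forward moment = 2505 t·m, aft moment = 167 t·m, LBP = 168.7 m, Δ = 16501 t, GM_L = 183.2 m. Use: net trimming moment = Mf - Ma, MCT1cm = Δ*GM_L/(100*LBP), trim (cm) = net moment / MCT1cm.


Formula: net trimming moment = Mf - Ma; MCT1cm = Δ*GM_L/(100*LBP); trim = net moment / MCT1cm
Step 1 — net trimming moment = 2505 - 167 = 2338 t·m
Step 2 — MCT1cm = 16501 * 183.2 / (100 * 168.7) = 179.1928 t·m/cm
Step 3 — trim = 2338 / 179.1928 ≈ 13.047 cm (5 s.f.)

13.047 cm


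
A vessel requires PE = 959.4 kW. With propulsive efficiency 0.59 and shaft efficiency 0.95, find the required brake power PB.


Formula: PB = PE / (eta_D * eta_S)
Step 1 — combined efficiency = eta_D * eta_S = 0.59 * 0.95 = 0.5605
Step 2 — PB = 959.4 / 0.5605 ≈ 1711.7 kW (5 s.f.)

1711.7 kW


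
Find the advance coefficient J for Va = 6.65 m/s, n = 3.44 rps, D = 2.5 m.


Formula: J = Va / (n * D)
Step 1 — n * D = 3.44 * 2.5 = 8.6
Step 2 — J = 6.65 / 8.6 ≈ 0.77326 (5 s.f.)

0.77326


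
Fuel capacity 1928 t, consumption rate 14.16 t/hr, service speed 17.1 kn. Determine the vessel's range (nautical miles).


Formula: endurance = fuel / rate; range = endurance * speed
Step 1 — endurance = 1928 / 14.16 = 136.1582 hours
Step 2 — range = 136.1582 * 17.1 ≈ 2328.3 nautical miles (5 s.f.)

2328.3 NM


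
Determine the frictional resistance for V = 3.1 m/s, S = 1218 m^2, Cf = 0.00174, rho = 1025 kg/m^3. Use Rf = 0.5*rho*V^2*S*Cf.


Formula: Rf = 0.5 * rho * V^2 * S * Cf
Step 1 — V^2 = 3.1^2 = 9.61
Step 2 — 0.5 * rho * V^2 = 0.5 * 1025 * 9.61 = 4925.125
Step 3 — Rf = 4925.125 * 1218 * 0.00174 ≈ 10438 N (5 s.f.)

10438 N


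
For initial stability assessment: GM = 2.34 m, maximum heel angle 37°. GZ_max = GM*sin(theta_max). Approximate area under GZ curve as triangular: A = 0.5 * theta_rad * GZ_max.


Formula: GZ_max = GM * sin(theta); Area = 0.5 * theta_rad * GZ_max
Step 1 — GZ_max = 2.34 * sin(37°) = 2.34 * 0.601815 = 1.408247 m
Step 2 — theta_rad = 37 * pi/180 = 0.645772 rad
Step 3 — Area = 0.5 * 0.645772 * 1.408247 ≈ 0.45470 m·rad (5 s.f.)

0.45470 m·rad


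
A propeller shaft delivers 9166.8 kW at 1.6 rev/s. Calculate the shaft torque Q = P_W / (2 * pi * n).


Formula: Q = P_W / (2 * pi * n)
Step 1 — P_W = 9166.8 kW * 1000 = 9166800.0 W
Step 2 — 2 * pi * n = 2 * pi * 1.6 = 10.053096
Step 3 — Q = 9166800.0 / 10.053096 ≈ 911840 N·m (5 s.f.)

911840 N·m


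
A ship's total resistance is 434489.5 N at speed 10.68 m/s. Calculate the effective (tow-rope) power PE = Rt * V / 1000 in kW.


Formula: PE = Rt * V / 1000 (kW)
Step 1 — PE (W) = 434489.5 * 10.68 = 4640347.86 W
Step 2 — PE (kW) = 4640347.86 / 1000 ≈ 4640.3 kW (5 s.f.)

4640.3 kW


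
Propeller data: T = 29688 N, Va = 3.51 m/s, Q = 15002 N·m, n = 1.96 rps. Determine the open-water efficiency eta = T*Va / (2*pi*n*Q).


Formula: eta = T * Va / (2 * pi * n * Q)
Step 1 — numerator = T * Va = 29688 * 3.51 = 104204.88
Step 2 — 2 * pi * n = 2 * pi * 1.96 = 12.315043
Step 3 — denominator = 12.315043 * 15002 = 184750.28
Step 4 — eta = 104204.88 / 184750.28 ≈ 0.56403 (5 s.f.)

0.56403


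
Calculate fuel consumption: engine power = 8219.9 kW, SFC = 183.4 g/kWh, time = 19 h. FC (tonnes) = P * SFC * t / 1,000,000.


Formula: FC (tonnes) = P * SFC * t / 1,000,000
Step 1 — P * SFC * t = 8219.9 * 183.4 * 19 = 28643063.54 g
Step 2 — FC (tonnes) = 28643063.54 / 1,000,000 ≈ 28.643 tonnes (5 s.f.)

28.643 tonnes


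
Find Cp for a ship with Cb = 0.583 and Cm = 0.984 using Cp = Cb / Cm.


Formula: Cp = Cb / Cm
Substituting: Cp = 0.583 / 0.984
Result: Cp ≈ 0.59248 (5 s.f.)

0.59248


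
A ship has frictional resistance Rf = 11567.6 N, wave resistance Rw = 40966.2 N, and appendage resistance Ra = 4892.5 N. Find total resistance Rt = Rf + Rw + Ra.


Formula: Rt = Rf + Rw + Ra
Substituting: Rt = 11567.6 + 40966.2 + 4892.5
Result: Rt = 57426.3 N

57426.3 N


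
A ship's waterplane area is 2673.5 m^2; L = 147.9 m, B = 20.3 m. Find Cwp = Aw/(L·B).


Formula: Cwp = Aw / (L * B)
Step 1 — L * B = 147.9 * 20.3 = 3002.37 m^2
Step 2 — Cwp = 2673.5 / 3002.37 ≈ 0.89046 (5 s.f.)

0.89046


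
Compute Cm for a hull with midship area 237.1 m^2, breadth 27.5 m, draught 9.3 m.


Formula: Cm = Am / (B * T)
Step 1 — B * T = 27.5 * 9.3 = 255.75 m^2
Step 2 — Cm = 237.1 / 255.75 ≈ 0.92708 (5 s.f.)

0.92708


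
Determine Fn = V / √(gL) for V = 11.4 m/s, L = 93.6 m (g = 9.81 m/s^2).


Formula: Fn = V / sqrt(g * L)
Step 1 — g * L = 9.81 * 93.6 = 918.216
Step 2 — sqrt(g * L) = sqrt(918.216) = 30.302079
Step 3 — Fn = 11.4 / 30.302079 ≈ 0.37621 (5 s.f.)

0.37621


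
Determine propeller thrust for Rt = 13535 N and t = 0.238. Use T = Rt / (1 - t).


Formula: T = Rt / (1 - t)
Step 1 — (1 - t) = 1 - 0.238 = 0.762
Step 2 — T = 13535 / 0.762 ≈ 17762 N (5 s.f.)

17762 N


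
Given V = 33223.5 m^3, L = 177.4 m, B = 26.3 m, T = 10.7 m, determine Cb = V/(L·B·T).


Formula: Cb = V / (L * B * T)
Step 1 — L * B * T = 177.4 * 26.3 * 10.7 = 49922.134 m^3
Step 2 — Cb = 33223.5 / 49922.134 ≈ 0.66551 (5 s.f.)

0.66551


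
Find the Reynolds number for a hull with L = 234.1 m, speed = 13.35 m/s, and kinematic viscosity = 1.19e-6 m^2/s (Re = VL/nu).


Formula: Re = V * L / nu
Step 1 — V * L = 13.35 * 234.1 = 3125.235 m^2/s
Step 2 — Re = 3125.235 / 1.19e-6 = 2.63e+09

2.63e+09


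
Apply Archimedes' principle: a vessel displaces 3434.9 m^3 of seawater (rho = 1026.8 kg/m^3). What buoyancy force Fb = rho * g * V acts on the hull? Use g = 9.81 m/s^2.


Formula: Fb = rho * g * V
Substituting: Fb = 1026.8 * 9.81 * 3434.9
Intermediate: 1026.8 * 9.81 = 10072.908
Result: Fb = 10072.908 * 3434.9 ≈ 34599000 N (5 s.f.)

34599000 N


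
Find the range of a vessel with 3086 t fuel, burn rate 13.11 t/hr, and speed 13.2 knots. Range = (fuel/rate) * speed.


Formula: endurance = fuel / rate; range = endurance * speed
Step 1 — endurance = 3086 / 13.11 = 235.3928 hours
Step 2 — range = 235.3928 * 13.2 ≈ 3107.2 nautical miles (5 s.f.)

3107.2 NM


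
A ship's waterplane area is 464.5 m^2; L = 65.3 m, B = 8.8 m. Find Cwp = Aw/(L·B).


Formula: Cwp = Aw / (L * B)
Step 1 — L * B = 65.3 * 8.8 = 574.64 m^2
Step 2 — Cwp = 464.5 / 574.64 ≈ 0.80833 (5 s.f.)

0.80833


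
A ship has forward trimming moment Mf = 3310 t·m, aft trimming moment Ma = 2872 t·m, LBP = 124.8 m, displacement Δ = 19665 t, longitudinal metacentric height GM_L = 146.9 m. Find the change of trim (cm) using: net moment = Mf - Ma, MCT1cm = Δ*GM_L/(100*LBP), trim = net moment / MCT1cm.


Formula: net trimming moment = Mf - Ma; MCT1cm = Δ*GM_L/(100*LBP); trim = net moment / MCT1cm
Step 1 — net trimming moment = 3310 - 2872 = 438 t·m
Step 2 — MCT1cm = 19665 * 146.9 / (100 * 124.8) = 231.4734 t·m/cm
Step 3 — trim = 438 / 231.4734 ≈ 1.8922 cm (5 s.f.)

1.8922 cm


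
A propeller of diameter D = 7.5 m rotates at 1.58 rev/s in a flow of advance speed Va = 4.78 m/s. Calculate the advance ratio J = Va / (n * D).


Formula: J = Va / (n * D)
Step 1 — n * D = 1.58 * 7.5 = 11.85
Step 2 — J = 4.78 / 11.85 ≈ 0.40338 (5 s.f.)

0.40338


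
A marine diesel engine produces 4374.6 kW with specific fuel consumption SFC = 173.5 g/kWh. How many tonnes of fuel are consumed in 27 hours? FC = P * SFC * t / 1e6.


Formula: FC (tonnes) = P * SFC * t / 1,000,000
Step 1 — P * SFC * t = 4374.6 * 173.5 * 27 = 20492813.7 g
Step 2 — FC (tonnes) = 20492813.7 / 1,000,000 ≈ 20.493 tonnes (5 s.f.)

20.493 tonnes


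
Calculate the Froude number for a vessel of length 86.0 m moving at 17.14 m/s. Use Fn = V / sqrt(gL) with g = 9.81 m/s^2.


Formula: Fn = V / sqrt(g * L)
Step 1 — g * L = 9.81 * 86.0 = 843.66
Step 2 — sqrt(g * L) = sqrt(843.66) = 29.045826
Step 3 — Fn = 17.14 / 29.045826 ≈ 0.59010 (5 s.f.)

0.59010


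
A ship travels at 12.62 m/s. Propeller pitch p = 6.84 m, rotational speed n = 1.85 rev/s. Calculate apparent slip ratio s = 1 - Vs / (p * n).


Formula: s = 1 - Vs / (p * n)
Step 1 — p * n = 6.84 * 1.85 = 12.654
Step 2 — Vs / (p*n) = 12.62 / 12.654 = 0.997313 (6 d.p.)
Step 3 — s = 1 - 0.997313 = 0.002687

0.002687


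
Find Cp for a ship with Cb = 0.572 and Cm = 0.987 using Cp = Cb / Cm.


Formula: Cp = Cb / Cm
Substituting: Cp = 0.572 / 0.987
Result: Cp ≈ 0.57953 (5 s.f.)

0.57953


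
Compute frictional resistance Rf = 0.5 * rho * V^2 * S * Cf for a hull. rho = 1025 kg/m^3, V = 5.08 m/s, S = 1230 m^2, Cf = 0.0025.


Formula: Rf = 0.5 * rho * V^2 * S * Cf
Step 1 — V^2 = 5.08^2 = 25.8064
Step 2 — 0.5 * rho * V^2 = 0.5 * 1025 * 25.8064 = 13225.78
Step 3 — Rf = 13225.78 * 1230 * 0.0025 ≈ 40669 N (5 s.f.)

40669 N


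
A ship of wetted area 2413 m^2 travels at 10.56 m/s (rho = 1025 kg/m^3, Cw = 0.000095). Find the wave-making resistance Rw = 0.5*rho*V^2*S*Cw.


Formula: Rw = 0.5 * rho * V^2 * S * Cw
Step 1 — V^2 = 10.56^2 = 111.5136
Step 2 — 0.5 * rho * V^2 = 0.5 * 1025 * 111.5136 = 57150.72
Step 3 — Rw = 57150.72 * 2413 * 0.000095 ≈ 13101 N (5 s.f.)

13101 N


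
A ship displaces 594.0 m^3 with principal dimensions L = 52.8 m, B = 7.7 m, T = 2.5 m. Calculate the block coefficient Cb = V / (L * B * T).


Formula: Cb = V / (L * B * T)
Step 1 — L * B * T = 52.8 * 7.7 * 2.5 = 1016.4 m^3
Step 2 — Cb = 594.0 / 1016.4 ≈ 0.58442 (5 s.f.)

0.58442


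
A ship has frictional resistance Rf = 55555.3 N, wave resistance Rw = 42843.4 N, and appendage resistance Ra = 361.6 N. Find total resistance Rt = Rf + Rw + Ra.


Formula: Rt = Rf + Rw + Ra
Substituting: Rt = 55555.3 + 42843.4 + 361.6
Result: Rt = 98760.3 N

98760.3 N


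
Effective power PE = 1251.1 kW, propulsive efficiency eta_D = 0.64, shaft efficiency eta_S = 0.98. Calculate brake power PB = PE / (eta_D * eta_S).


Formula: PB = PE / (eta_D * eta_S)
Step 1 — combined efficiency = eta_D * eta_S = 0.64 * 0.98 = 0.6272
Step 2 — PB = 1251.1 / 0.6272 ≈ 1994.7 kW (5 s.f.)

1994.7 kW


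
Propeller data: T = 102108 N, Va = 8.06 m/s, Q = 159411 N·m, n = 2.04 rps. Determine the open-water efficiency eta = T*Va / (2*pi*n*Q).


Formula: eta = T * Va / (2 * pi * n * Q)
Step 1 — numerator = T * Va = 102108 * 8.06 = 822990.48
Step 2 — 2 * pi * n = 2 * pi * 2.04 = 12.817698
Step 3 — denominator = 12.817698 * 159411 = 2043282.06
Step 4 — eta = 822990.48 / 2043282.06 ≈ 0.40278 (5 s.f.)

0.40278


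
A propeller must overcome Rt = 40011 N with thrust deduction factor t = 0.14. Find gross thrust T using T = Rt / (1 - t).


Formula: T = Rt / (1 - t)
Step 1 — (1 - t) = 1 - 0.14 = 0.86
Step 2 — T = 40011 / 0.86 ≈ 46524 N (5 s.f.)

46524 N


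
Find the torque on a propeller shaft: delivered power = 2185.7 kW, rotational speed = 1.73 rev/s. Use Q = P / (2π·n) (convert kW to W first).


Formula: Q = P_W / (2 * pi * n)
Step 1 — P_W = 2185.7 kW * 1000 = 2185700.0 W
Step 2 — 2 * pi * n = 2 * pi * 1.73 = 10.869911
Step 3 — Q = 2185700.0 / 10.869911 ≈ 201080 N·m (5 s.f.)

201080 N·m


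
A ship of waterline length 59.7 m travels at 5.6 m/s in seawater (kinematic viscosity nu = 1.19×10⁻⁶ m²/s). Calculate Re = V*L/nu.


Formula: Re = V * L / nu
Step 1 — V * L = 5.6 * 59.7 = 334.32 m^2/s
Step 2 — Re = 334.32 / 1.19e-6 = 2.81e+08

2.81e+08


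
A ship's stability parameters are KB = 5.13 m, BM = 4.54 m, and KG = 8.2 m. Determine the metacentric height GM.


Formula: GM = KB + BM - KG
Step 1 — KM = KB + BM = 5.13 + 4.54 = 9.67 m
Step 2 — GM = KM - KG = 9.67 - 8.2 = 1.47 m

1.47 m


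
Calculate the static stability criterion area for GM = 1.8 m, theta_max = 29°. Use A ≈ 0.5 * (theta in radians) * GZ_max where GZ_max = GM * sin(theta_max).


Formula: GZ_max = GM * sin(theta); Area = 0.5 * theta_rad * GZ_max
Step 1 — GZ_max = 1.8 * sin(29°) = 1.8 * 0.48481 = 0.872658 m
Step 2 — theta_rad = 29 * pi/180 = 0.506145 rad
Step 3 — Area = 0.5 * 0.506145 * 0.872658 ≈ 0.22085 m·rad (5 s.f.)

0.22085 m·rad


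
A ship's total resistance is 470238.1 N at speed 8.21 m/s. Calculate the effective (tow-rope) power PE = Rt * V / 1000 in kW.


Formula: PE = Rt * V / 1000 (kW)
Step 1 — PE (W) = 470238.1 * 8.21 = 3860654.801 W
Step 2 — PE (kW) = 3860654.801 / 1000 ≈ 3860.7 kW (5 s.f.)

3860.7 kW


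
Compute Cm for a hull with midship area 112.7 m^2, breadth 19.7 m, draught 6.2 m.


Formula: Cm = Am / (B * T)
Step 1 — B * T = 19.7 * 6.2 = 122.14 m^2
Step 2 — Cm = 112.7 / 122.14 ≈ 0.92271 (5 s.f.)

0.92271


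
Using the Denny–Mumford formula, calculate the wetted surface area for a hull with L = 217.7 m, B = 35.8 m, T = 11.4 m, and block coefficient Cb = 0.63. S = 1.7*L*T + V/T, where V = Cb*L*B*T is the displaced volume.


Formula: S = 1.7*L*T + V/T with V = Cb*L*B*T, i.e. S = L * (1.7*T + Cb*B)
Step 1 — 1.7*T = 1.7 * 11.4 = 19.38 m
Step 2 — Cb*B = 0.63 * 35.8 = 22.554 m
Step 3 — 1.7*T + Cb*B = 19.38 + 22.554 = 41.934 m
Step 4 — S = 217.7 * 41.934 ≈ 9129.0 m^2 (5 s.f.)

9129.0 m^2


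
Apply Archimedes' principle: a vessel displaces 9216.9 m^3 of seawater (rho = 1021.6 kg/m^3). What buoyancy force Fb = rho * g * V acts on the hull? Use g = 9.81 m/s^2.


Formula: Fb = rho * g * V
Substituting: Fb = 1021.6 * 9.81 * 9216.9
Intermediate: 1021.6 * 9.81 = 10021.896
Result: Fb = 10021.896 * 9216.9 ≈ 92371000 N (5 s.f.)

92371000 N


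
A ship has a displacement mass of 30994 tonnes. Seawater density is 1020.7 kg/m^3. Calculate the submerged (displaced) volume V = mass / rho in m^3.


Formula: V = mass / rho
Step 1 — convert tonnes to kg: 30994 t * 1000 = 30994000 kg
Step 2 — V = 30994000 / 1020.7 ≈ 30365 m^3 (5 s.f.)

30365 m^3


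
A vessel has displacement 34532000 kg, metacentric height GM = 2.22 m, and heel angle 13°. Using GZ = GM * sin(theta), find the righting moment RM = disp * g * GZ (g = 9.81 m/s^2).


Formula: GZ = GM * sin(theta); RM = disp * g * GZ
Step 1 — GZ = 2.22 * sin(13°) = 2.22 * 0.224951 = 0.499391 m
Step 2 — RM = 34532000 * 9.81 * 0.499391 ≈ 169170000 N·m (5 s.f.)

169170000 N·m


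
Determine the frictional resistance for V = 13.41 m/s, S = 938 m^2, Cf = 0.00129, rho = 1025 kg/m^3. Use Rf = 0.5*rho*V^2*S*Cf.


Formula: Rf = 0.5 * rho * V^2 * S * Cf
Step 1 — V^2 = 13.41^2 = 179.8281
Step 2 — 0.5 * rho * V^2 = 0.5 * 1025 * 179.8281 = 92161.90125
Step 3 — Rf = 92161.90125 * 938 * 0.00129 ≈ 111520 N (5 s.f.)

111520 N


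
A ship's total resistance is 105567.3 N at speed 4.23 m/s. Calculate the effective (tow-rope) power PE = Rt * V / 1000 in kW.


Formula: PE = Rt * V / 1000 (kW)
Step 1 — PE (W) = 105567.3 * 4.23 = 446549.679 W
Step 2 — PE (kW) = 446549.679 / 1000 ≈ 446.55 kW (5 s.f.)

446.55 kW


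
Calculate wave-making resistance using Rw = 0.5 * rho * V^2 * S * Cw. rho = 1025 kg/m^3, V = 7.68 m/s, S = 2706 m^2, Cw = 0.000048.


Formula: Rw = 0.5 * rho * V^2 * S * Cw
Step 1 — V^2 = 7.68^2 = 58.9824
Step 2 — 0.5 * rho * V^2 = 0.5 * 1025 * 58.9824 = 30228.48
Step 3 — Rw = 30228.48 * 2706 * 0.000048 ≈ 3926.3 N (5 s.f.)

3926.3 N


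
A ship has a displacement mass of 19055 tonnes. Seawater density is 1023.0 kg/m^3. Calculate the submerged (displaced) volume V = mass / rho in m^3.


Formula: V = mass / rho
Step 1 — convert tonnes to kg: 19055 t * 1000 = 19055000 kg
Step 2 — V = 19055000 / 1023.0 ≈ 18627 m^3 (5 s.f.)

18627 m^3


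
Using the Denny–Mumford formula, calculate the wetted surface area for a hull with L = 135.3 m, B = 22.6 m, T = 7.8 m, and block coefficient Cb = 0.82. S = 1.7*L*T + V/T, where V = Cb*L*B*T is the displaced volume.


Formula: S = 1.7*L*T + V/T with V = Cb*L*B*T, i.e. S = L * (1.7*T + Cb*B)
Step 1 — 1.7*T = 1.7 * 7.8 = 13.26 m
Step 2 — Cb*B = 0.82 * 22.6 = 18.532 m
Step 3 — 1.7*T + Cb*B = 13.26 + 18.532 = 31.792 m
Step 4 — S = 135.3 * 31.792 ≈ 4301.5 m^2 (5 s.f.)

4301.5 m^2


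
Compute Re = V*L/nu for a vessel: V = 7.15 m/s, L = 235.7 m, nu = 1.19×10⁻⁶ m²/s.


Formula: Re = V * L / nu
Step 1 — V * L = 7.15 * 235.7 = 1685.255 m^2/s
Step 2 — Re = 1685.255 / 1.19e-6 = 1.42e+09

1.42e+09


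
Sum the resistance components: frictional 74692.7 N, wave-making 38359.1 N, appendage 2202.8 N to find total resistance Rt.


Formula: Rt = Rf + Rw + Ra
Substituting: Rt = 74692.7 + 38359.1 + 2202.8
Result: Rt = 115254.6 N

115254.6 N


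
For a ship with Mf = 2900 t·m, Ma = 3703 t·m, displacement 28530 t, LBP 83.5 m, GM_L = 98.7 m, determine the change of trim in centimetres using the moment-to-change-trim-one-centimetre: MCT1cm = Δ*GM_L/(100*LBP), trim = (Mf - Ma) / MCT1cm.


Formula: net trimming moment = Mf - Ma; MCT1cm = Δ*GM_L/(100*LBP); trim = net moment / MCT1cm
Step 1 — net trimming moment = 2900 - 3703 = -803 t·m
Step 2 — MCT1cm = 28530 * 98.7 / (100 * 83.5) = 337.2349 t·m/cm
Step 3 — trim = -803 / 337.2349 ≈ -2.3811 cm (5 s.f.)

-2.3811 cm


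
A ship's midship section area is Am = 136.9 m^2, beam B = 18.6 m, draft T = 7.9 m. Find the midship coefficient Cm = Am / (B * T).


Formula: Cm = Am / (B * T)
Step 1 — B * T = 18.6 * 7.9 = 146.94 m^2
Step 2 — Cm = 136.9 / 146.94 ≈ 0.93167 (5 s.f.)

0.93167


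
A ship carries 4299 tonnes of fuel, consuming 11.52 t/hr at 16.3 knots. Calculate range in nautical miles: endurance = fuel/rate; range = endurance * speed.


Formula: endurance = fuel / rate; range = endurance * speed
Step 1 — endurance = 4299 / 11.52 = 373.1771 hours
Step 2 — range = 373.1771 * 16.3 ≈ 6082.8 nautical miles (5 s.f.)

6082.8 NM


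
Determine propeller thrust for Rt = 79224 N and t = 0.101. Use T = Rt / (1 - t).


Formula: T = Rt / (1 - t)
Step 1 — (1 - t) = 1 - 0.101 = 0.899
Step 2 — T = 79224 / 0.899 ≈ 88125 N (5 s.f.)

88125 N


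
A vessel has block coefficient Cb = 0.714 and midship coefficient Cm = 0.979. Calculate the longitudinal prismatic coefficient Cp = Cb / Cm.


Formula: Cp = Cb / Cm
Substituting: Cp = 0.714 / 0.979
Result: Cp ≈ 0.72932 (5 s.f.)

0.72932


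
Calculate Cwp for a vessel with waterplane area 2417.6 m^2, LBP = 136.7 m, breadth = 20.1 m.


Formula: Cwp = Aw / (L * B)
Step 1 — L * B = 136.7 * 20.1 = 2747.67 m^2
Step 2 — Cwp = 2417.6 / 2747.67 ≈ 0.87987 (5 s.f.)

0.87987


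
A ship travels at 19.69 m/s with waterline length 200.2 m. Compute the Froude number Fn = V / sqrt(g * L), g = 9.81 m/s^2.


Formula: Fn = V / sqrt(g * L)
Step 1 — g * L = 9.81 * 200.2 = 1963.962
Step 2 — sqrt(g * L) = sqrt(1963.962) = 44.316611
Step 3 — Fn = 19.69 / 44.316611 ≈ 0.44430 (5 s.f.)

0.44430


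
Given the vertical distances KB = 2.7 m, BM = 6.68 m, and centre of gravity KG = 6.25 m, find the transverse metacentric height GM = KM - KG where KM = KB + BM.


Formula: GM = KB + BM - KG
Step 1 — KM = KB + BM = 2.7 + 6.68 = 9.38 m
Step 2 — GM = KM - KG = 9.38 - 6.25 = 3.13 m

3.13 m


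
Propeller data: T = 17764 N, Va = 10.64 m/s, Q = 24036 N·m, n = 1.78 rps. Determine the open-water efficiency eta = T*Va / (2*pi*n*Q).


Formula: eta = T * Va / (2 * pi * n * Q)
Step 1 — numerator = T * Va = 17764 * 10.64 = 189008.96
Step 2 — 2 * pi * n = 2 * pi * 1.78 = 11.18407
Step 3 — denominator = 11.18407 * 24036 = 268820.31
Step 4 — eta = 189008.96 / 268820.31 ≈ 0.70311 (5 s.f.)

0.70311


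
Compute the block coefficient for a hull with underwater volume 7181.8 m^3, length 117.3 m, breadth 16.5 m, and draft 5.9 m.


Formula: Cb = V / (L * B * T)
Step 1 — L * B * T = 117.3 * 16.5 * 5.9 = 11419.155 m^3
Step 2 — Cb = 7181.8 / 11419.155 ≈ 0.62893 (5 s.f.)

0.62893


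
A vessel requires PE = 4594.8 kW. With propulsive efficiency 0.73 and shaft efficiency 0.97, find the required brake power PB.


Formula: PB = PE / (eta_D * eta_S)
Step 1 — combined efficiency = eta_D * eta_S = 0.73 * 0.97 = 0.7081
Step 2 — PB = 4594.8 / 0.7081 ≈ 6488.9 kW (5 s.f.)

6488.9 kW


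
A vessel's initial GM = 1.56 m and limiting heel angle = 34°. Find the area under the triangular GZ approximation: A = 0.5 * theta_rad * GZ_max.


Formula: GZ_max = GM * sin(theta); Area = 0.5 * theta_rad * GZ_max
Step 1 — GZ_max = 1.56 * sin(34°) = 1.56 * 0.559193 = 0.872341 m
Step 2 — theta_rad = 34 * pi/180 = 0.593412 rad
Step 3 — Area = 0.5 * 0.593412 * 0.872341 ≈ 0.25883 m·rad (5 s.f.)

0.25883 m·rad


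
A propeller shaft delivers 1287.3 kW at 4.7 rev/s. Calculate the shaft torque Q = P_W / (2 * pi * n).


Formula: Q = P_W / (2 * pi * n)
Step 1 — P_W = 1287.3 kW * 1000 = 1287300.0 W
Step 2 — 2 * pi * n = 2 * pi * 4.7 = 29.530971
Step 3 — Q = 1287300.0 / 29.530971 ≈ 43592 N·m (5 s.f.)

43592 N·m


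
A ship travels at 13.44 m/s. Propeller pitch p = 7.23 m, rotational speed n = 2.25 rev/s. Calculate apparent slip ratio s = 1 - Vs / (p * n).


Formula: s = 1 - Vs / (p * n)
Step 1 — p * n = 7.23 * 2.25 = 16.2675
Step 2 — Vs / (p*n) = 13.44 / 16.2675 = 0.826187 (6 d.p.)
Step 3 — s = 1 - 0.826187 = 0.173813

0.173813


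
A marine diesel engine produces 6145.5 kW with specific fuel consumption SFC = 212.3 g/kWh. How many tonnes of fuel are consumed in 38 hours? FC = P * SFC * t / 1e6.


Formula: FC (tonnes) = P * SFC * t / 1,000,000
Step 1 — P * SFC * t = 6145.5 * 212.3 * 38 = 49578206.7 g
Step 2 — FC (tonnes) = 49578206.7 / 1,000,000 ≈ 49.578 tonnes (5 s.f.)

49.578 tonnes


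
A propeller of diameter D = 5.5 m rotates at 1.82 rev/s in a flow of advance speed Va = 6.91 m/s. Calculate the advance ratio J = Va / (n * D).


Formula: J = Va / (n * D)
Step 1 — n * D = 1.82 * 5.5 = 10.01
Step 2 — J = 6.91 / 10.01 ≈ 0.69031 (5 s.f.)

0.69031


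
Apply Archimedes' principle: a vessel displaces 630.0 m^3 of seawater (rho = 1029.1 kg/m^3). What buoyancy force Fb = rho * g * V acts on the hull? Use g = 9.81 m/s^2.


Formula: Fb = rho * g * V
Substituting: Fb = 1029.1 * 9.81 * 630.0
Intermediate: 1029.1 * 9.81 = 10095.471
Result: Fb = 10095.471 * 630.0 ≈ 6360100 N (5 s.f.)

6360100 N


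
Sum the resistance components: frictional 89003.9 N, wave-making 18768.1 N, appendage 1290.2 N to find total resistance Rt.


Formula: Rt = Rf + Rw + Ra
Substituting: Rt = 89003.9 + 18768.1 + 1290.2
Result: Rt = 109062.2 N

109062.2 N


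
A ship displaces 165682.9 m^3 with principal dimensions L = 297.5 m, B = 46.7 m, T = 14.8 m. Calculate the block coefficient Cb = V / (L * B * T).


Formula: Cb = V / (L * B * T)
Step 1 — L * B * T = 297.5 * 46.7 * 14.8 = 205620.1 m^3
Step 2 — Cb = 165682.9 / 205620.1 ≈ 0.80577 (5 s.f.)

0.80577


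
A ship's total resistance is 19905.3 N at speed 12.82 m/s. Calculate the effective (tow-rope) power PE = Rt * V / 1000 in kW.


Formula: PE = Rt * V / 1000 (kW)
Step 1 — PE (W) = 19905.3 * 12.82 = 255185.946 W
Step 2 — PE (kW) = 255185.946 / 1000 ≈ 255.19 kW (5 s.f.)

255.19 kW


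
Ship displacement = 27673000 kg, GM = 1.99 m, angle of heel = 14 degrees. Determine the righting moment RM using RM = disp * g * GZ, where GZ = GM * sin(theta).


Formula: GZ = GM * sin(theta); RM = disp * g * GZ
Step 1 — GZ = 1.99 * sin(14°) = 1.99 * 0.241922 = 0.481425 m
Step 2 — RM = 27673000 * 9.81 * 0.481425 ≈ 130690000 N·m (5 s.f.)

130690000 N·m


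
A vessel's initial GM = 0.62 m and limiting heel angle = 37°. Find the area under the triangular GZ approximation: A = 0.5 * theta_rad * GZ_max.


Formula: GZ_max = GM * sin(theta); Area = 0.5 * theta_rad * GZ_max
Step 1 — GZ_max = 0.62 * sin(37°) = 0.62 * 0.601815 = 0.373125 m
Step 2 — theta_rad = 37 * pi/180 = 0.645772 rad
Step 3 — Area = 0.5 * 0.645772 * 0.373125 ≈ 0.12048 m·rad (5 s.f.)

0.12048 m·rad


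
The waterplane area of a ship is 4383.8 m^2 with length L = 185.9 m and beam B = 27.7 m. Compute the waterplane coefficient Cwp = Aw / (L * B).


Formula: Cwp = Aw / (L * B)
Step 1 — L * B = 185.9 * 27.7 = 5149.43 m^2
Step 2 — Cwp = 4383.8 / 5149.43 ≈ 0.85132 (5 s.f.)

0.85132


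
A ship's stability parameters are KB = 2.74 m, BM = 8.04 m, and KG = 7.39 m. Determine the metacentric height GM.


Formula: GM = KB + BM - KG
Step 1 — KM = KB + BM = 2.74 + 8.04 = 10.78 m
Step 2 — GM = KM - KG = 10.78 - 7.39 = 3.39 m

3.39 m


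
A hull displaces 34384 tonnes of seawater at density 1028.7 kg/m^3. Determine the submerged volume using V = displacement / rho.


Formula: V = mass / rho
Step 1 — convert tonnes to kg: 34384 t * 1000 = 34384000 kg
Step 2 — V = 34384000 / 1028.7 ≈ 33425 m^3 (5 s.f.)

33425 m^3


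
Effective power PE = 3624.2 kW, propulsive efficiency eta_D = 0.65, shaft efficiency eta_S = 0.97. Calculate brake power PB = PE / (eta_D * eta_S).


Formula: PB = PE / (eta_D * eta_S)
Step 1 — combined efficiency = eta_D * eta_S = 0.65 * 0.97 = 0.6305
Step 2 — PB = 3624.2 / 0.6305 ≈ 5748.1 kW (5 s.f.)

5748.1 kW


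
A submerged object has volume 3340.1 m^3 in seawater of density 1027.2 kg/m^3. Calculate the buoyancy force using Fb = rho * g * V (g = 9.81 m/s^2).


Formula: Fb = rho * g * V
Substituting: Fb = 1027.2 * 9.81 * 3340.1
Intermediate: 1027.2 * 9.81 = 10076.832
Result: Fb = 10076.832 * 3340.1 ≈ 33658000 N (5 s.f.)

33658000 N


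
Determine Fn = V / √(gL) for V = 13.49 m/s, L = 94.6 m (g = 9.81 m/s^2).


Formula: Fn = V / sqrt(g * L)
Step 1 — g * L = 9.81 * 94.6 = 928.026
Step 2 — sqrt(g * L) = sqrt(928.026) = 30.463519
Step 3 — Fn = 13.49 / 30.463519 ≈ 0.44282 (5 s.f.)

0.44282


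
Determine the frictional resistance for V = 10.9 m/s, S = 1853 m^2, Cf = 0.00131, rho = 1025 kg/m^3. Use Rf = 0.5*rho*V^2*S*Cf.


Formula: Rf = 0.5 * rho * V^2 * S * Cf
Step 1 — V^2 = 10.9^2 = 118.81
Step 2 — 0.5 * rho * V^2 = 0.5 * 1025 * 118.81 = 60890.125
Step 3 — Rf = 60890.125 * 1853 * 0.00131 ≈ 147810 N (5 s.f.)

147810 N


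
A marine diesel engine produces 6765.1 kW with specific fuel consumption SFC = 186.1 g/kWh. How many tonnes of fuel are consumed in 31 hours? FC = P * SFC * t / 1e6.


Formula: FC (tonnes) = P * SFC * t / 1,000,000
Step 1 — P * SFC * t = 6765.1 * 186.1 * 31 = 39028538.41 g
Step 2 — FC (tonnes) = 39028538.41 / 1,000,000 ≈ 39.029 tonnes (5 s.f.)

39.029 tonnes


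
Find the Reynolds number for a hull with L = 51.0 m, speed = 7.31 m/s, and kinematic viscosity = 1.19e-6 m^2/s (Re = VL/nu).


Formula: Re = V * L / nu
Step 1 — V * L = 7.31 * 51.0 = 372.81 m^2/s
Step 2 — Re = 372.81 / 1.19e-6 = 3.13e+08

3.13e+08


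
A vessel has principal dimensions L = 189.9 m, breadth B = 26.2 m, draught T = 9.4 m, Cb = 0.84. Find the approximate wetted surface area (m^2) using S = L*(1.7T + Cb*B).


Formula: S = 1.7*L*T + V/T with V = Cb*L*B*T, i.e. S = L * (1.7*T + Cb*B)
Step 1 — 1.7*T = 1.7 * 9.4 = 15.98 m
Step 2 — Cb*B = 0.84 * 26.2 = 22.008 m
Step 3 — 1.7*T + Cb*B = 15.98 + 22.008 = 37.988 m
Step 4 — S = 189.9 * 37.988 ≈ 7213.9 m^2 (5 s.f.)

7213.9 m^2


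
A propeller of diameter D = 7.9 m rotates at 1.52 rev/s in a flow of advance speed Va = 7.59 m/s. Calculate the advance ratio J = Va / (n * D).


Formula: J = Va / (n * D)
Step 1 — n * D = 1.52 * 7.9 = 12.008
Step 2 — J = 7.59 / 12.008 ≈ 0.63208 (5 s.f.)

0.63208


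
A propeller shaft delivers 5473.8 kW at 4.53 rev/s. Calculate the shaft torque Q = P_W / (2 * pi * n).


Formula: Q = P_W / (2 * pi * n)
Step 1 — P_W = 5473.8 kW * 1000 = 5473800.0 W
Step 2 — 2 * pi * n = 2 * pi * 4.53 = 28.462829
Step 3 — Q = 5473800.0 / 28.462829 ≈ 192310 N·m (5 s.f.)

192310 N·m


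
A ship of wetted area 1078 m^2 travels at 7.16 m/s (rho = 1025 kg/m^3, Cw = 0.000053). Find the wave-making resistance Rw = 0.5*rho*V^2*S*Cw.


Formula: Rw = 0.5 * rho * V^2 * S * Cw
Step 1 — V^2 = 7.16^2 = 51.2656
Step 2 — 0.5 * rho * V^2 = 0.5 * 1025 * 51.2656 = 26273.62
Step 3 — Rw = 26273.62 * 1078 * 0.000053 ≈ 1501.1 N (5 s.f.)

1501.1 N


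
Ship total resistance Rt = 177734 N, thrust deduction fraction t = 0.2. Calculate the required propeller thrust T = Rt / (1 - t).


Formula: T = Rt / (1 - t)
Step 1 — (1 - t) = 1 - 0.2 = 0.8
Step 2 — T = 177734 / 0.8 ≈ 222170 N (5 s.f.)

222170 N


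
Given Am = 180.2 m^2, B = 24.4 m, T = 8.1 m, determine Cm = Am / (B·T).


Formula: Cm = Am / (B * T)
Step 1 — B * T = 24.4 * 8.1 = 197.64 m^2
Step 2 — Cm = 180.2 / 197.64 ≈ 0.91176 (5 s.f.)

0.91176


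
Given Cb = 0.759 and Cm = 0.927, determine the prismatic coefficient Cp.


Formula: Cp = Cb / Cm
Substituting: Cp = 0.759 / 0.927
Result: Cp ≈ 0.81877 (5 s.f.)

0.81877


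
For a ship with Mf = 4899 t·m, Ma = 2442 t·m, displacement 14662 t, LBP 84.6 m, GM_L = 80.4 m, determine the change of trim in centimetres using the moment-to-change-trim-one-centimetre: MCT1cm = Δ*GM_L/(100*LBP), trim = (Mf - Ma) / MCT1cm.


Formula: net trimming moment = Mf - Ma; MCT1cm = Δ*GM_L/(100*LBP); trim = net moment / MCT1cm
Step 1 — net trimming moment = 4899 - 2442 = 2457 t·m
Step 2 — MCT1cm = 14662 * 80.4 / (100 * 84.6) = 139.341 t·m/cm
Step 3 — trim = 2457 / 139.341 ≈ 17.633 cm (5 s.f.)

17.633 cm


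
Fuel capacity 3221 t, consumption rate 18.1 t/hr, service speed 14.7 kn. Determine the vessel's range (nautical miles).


Formula: endurance = fuel / rate; range = endurance * speed
Step 1 — endurance = 3221 / 18.1 = 177.9558 hours
Step 2 — range = 177.9558 * 14.7 ≈ 2616.0 nautical miles (5 s.f.)

2616.0 NM


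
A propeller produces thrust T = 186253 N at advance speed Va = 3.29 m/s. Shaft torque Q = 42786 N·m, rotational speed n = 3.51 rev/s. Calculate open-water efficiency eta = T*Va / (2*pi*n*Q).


Formula: eta = T * Va / (2 * pi * n * Q)
Step 1 — numerator = T * Va = 186253 * 3.29 = 612772.37
Step 2 — 2 * pi * n = 2 * pi * 3.51 = 22.05398
Step 3 — denominator = 22.05398 * 42786 = 943601.59
Step 4 — eta = 612772.37 / 943601.59 ≈ 0.64940 (5 s.f.)

0.64940


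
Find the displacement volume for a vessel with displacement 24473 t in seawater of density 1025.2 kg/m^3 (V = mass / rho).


Formula: V = mass / rho
Step 1 — convert tonnes to kg: 24473 t * 1000 = 24473000 kg
Step 2 — V = 24473000 / 1025.2 ≈ 23871 m^3 (5 s.f.)

23871 m^3


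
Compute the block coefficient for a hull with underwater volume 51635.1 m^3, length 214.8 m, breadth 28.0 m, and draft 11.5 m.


Formula: Cb = V / (L * B * T)
Step 1 — L * B * T = 214.8 * 28.0 * 11.5 = 69165.6 m^3
Step 2 — Cb = 51635.1 / 69165.6 ≈ 0.74654 (5 s.f.)

0.74654


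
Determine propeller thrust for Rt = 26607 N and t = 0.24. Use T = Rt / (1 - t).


Formula: T = Rt / (1 - t)
Step 1 — (1 - t) = 1 - 0.24 = 0.76
Step 2 — T = 26607 / 0.76 ≈ 35009 N (5 s.f.)

35009 N


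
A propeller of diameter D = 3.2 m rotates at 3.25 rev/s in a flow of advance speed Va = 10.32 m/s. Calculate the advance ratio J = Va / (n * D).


Formula: J = Va / (n * D)
Step 1 — n * D = 3.25 * 3.2 = 10.4
Step 2 — J = 10.32 / 10.4 ≈ 0.99231 (5 s.f.)

0.99231


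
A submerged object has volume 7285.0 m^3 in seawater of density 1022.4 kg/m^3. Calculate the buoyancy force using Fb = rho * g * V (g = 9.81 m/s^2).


Formula: Fb = rho * g * V
Substituting: Fb = 1022.4 * 9.81 * 7285.0
Intermediate: 1022.4 * 9.81 = 10029.744
Result: Fb = 10029.744 * 7285.0 ≈ 73067000 N (5 s.f.)

73067000 N


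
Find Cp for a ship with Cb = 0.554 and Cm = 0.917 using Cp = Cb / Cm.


Formula: Cp = Cb / Cm
Substituting: Cp = 0.554 / 0.917
Result: Cp ≈ 0.60414 (5 s.f.)

0.60414


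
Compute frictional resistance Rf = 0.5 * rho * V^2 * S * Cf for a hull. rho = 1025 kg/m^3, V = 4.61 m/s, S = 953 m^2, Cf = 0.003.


Formula: Rf = 0.5 * rho * V^2 * S * Cf
Step 1 — V^2 = 4.61^2 = 21.2521
Step 2 — 0.5 * rho * V^2 = 0.5 * 1025 * 21.2521 = 10891.70125
Step 3 — Rf = 10891.70125 * 953 * 0.003 ≈ 31139 N (5 s.f.)

31139 N


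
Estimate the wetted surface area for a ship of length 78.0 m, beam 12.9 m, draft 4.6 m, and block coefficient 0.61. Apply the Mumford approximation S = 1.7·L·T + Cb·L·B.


Formula: S = 1.7*L*T + V/T with V = Cb*L*B*T, i.e. S = L * (1.7*T + Cb*B)
Step 1 — 1.7*T = 1.7 * 4.6 = 7.82 m
Step 2 — Cb*B = 0.61 * 12.9 = 7.869 m
Step 3 — 1.7*T + Cb*B = 7.82 + 7.869 = 15.689 m
Step 4 — S = 78.0 * 15.689 ≈ 1223.7 m^2 (5 s.f.)

1223.7 m^2


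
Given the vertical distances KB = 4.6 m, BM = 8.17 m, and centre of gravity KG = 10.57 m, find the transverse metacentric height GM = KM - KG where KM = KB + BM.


Formula: GM = KB + BM - KG
Step 1 — KM = KB + BM = 4.6 + 8.17 = 12.77 m
Step 2 — GM = KM - KG = 12.77 - 10.57 = 2.2 m

2.2 m


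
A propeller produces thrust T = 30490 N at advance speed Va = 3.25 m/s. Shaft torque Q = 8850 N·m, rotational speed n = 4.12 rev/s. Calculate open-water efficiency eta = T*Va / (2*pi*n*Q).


Formula: eta = T * Va / (2 * pi * n * Q)
Step 1 — numerator = T * Va = 30490 * 3.25 = 99092.5
Step 2 — 2 * pi * n = 2 * pi * 4.12 = 25.886723
Step 3 — denominator = 25.886723 * 8850 = 229097.5
Step 4 — eta = 99092.5 / 229097.5 ≈ 0.43253 (5 s.f.)

0.43253


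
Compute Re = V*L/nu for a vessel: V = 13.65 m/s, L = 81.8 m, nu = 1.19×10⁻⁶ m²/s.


Formula: Re = V * L / nu
Step 1 — V * L = 13.65 * 81.8 = 1116.57 m^2/s
Step 2 — Re = 1116.57 / 1.19e-6 = 9.38e+08

9.38e+08
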